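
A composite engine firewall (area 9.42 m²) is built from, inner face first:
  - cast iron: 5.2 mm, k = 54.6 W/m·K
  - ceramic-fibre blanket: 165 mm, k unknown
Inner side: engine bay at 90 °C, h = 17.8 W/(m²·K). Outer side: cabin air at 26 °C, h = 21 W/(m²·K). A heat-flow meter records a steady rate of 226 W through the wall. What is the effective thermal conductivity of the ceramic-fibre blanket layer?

Treating each layer as a thermal resistance in series:
R_inner film = 1/(h_i·A) = 1/(17.8×9.42) = 0.005964 K/W
R_cast iron = L/(kA) = 0.0052/(54.6×9.42) = 1.011×10^-5 K/W
R_outer film = 1/(h_o·A) = 1/(21×9.42) = 0.005055 K/W
Sum of known resistances R_other = 0.01103 K/W
Total R = ΔT/Q = 64/226 = 0.2832 K/W
R_ceramic-fibre blanket = R_total − R_other = 0.2722 K/W
k = L/(R·A) = 0.165/(0.2722×9.42)

k ≈ 0.0644 W/(m·K)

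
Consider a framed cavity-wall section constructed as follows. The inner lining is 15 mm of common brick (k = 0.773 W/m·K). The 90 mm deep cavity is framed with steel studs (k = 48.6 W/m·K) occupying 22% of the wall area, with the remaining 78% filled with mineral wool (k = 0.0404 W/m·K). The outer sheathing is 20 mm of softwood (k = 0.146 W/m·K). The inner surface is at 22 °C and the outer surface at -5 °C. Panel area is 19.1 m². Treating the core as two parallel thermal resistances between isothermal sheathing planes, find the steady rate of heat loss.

Sheathing layers in series; stud and cavity paths in parallel between them.
R_inner = 0.015/(0.773×19.1) = 0.001016 K/W
R_stud  = 0.09/(48.6×0.22×19.1) = 4.407×10^-4 K/W
R_cav   = 0.09/(0.0404×0.78×19.1) = 0.1495 K/W
1/R_core = 1/R_stud + 1/R_cav → R_core = 4.394×10^-4 K/W
R_outer = 0.02/(0.146×19.1) = 0.007172 K/W
R_total = 0.008627 K/W
Q = ΔT/R_total = 27/0.008627

Q ≈ 3130 W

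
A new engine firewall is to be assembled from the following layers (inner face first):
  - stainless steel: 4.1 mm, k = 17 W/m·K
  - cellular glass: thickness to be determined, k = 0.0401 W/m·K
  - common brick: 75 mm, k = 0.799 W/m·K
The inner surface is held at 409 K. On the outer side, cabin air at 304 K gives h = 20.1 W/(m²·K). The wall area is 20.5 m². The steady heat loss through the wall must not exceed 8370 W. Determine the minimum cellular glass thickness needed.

Treating each layer as a thermal resistance in series:
R_stainless steel = L/(kA) = 0.0041/(17×20.5) = 1.176×10^-5 K/W
R_common brick = L/(kA) = 0.075/(0.799×20.5) = 0.004579 K/W
R_outer film = 1/(h_o·A) = 1/(20.1×20.5) = 0.002427 K/W
Sum of the known resistances R_other = 0.007018 K/W
Required total resistance R_tot = ΔT/Q_allow = 105/8370 = 0.01254 K/W
R_cellular glass = R_tot − R_other = 0.005527 K/W
L = R·k·A = 0.005527×0.0401×20.5

L ≈ 4.54 mm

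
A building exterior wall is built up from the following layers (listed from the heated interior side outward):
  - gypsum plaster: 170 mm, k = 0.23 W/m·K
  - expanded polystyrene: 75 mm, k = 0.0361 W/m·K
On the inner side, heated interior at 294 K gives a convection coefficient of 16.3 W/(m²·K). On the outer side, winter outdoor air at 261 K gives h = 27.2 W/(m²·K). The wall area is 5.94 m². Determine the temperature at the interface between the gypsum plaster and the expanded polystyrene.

T ≈ 285 K

Using the resistance-network approach (series):
R_inner film = 1/(h_i·A) = 1/(16.3×5.94) = 0.01033 K/W
R_gypsum plaster = L/(kA) = 0.17/(0.23×5.94) = 0.1244 K/W
R_expanded polystyrene = L/(kA) = 0.075/(0.0361×5.94) = 0.3498 K/W
R_outer film = 1/(h_o·A) = 1/(27.2×5.94) = 0.006189 K/W
R_total = 0.4907 K/W;  Q = ΔT/R_total = 33/0.4907 = 67.25 W
T_interface = T_inner − Q·ΣR(inner→interface) = 294 − 67.2×0.1348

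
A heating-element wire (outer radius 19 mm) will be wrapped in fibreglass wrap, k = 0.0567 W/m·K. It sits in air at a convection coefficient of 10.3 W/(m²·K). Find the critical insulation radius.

r_cr ≈ 5.5 mm

For a cylinder r_cr = k/h = 0.0567/10.3
r_cr = 5.5 mm; since the bare radius (19 mm) is above r_cr, any added insulation will reduce heat loss.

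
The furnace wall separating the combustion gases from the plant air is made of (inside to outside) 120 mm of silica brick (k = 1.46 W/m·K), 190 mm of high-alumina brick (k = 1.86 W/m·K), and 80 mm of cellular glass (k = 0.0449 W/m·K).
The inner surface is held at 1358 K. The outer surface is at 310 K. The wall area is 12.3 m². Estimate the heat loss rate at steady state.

Treating each layer as a thermal resistance in series:
R_silica brick = L/(kA) = 0.12/(1.46×12.3) = 0.006682 K/W
R_high-alumina brick = L/(kA) = 0.19/(1.86×12.3) = 0.008305 K/W
R_cellular glass = L/(kA) = 0.08/(0.0449×12.3) = 0.1449 K/W
R_total = 0.1598 K/W
Q = ΔT / R_total = 1048 / 0.1598

Q ≈ 6560 W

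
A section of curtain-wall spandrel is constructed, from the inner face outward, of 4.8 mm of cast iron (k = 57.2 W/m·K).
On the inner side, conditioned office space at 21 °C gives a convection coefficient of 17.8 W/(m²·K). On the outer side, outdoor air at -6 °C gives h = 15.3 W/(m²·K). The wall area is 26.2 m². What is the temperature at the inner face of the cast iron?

Using the resistance-network approach (series):
R_inner film = 1/(h_i·A) = 1/(17.8×26.2) = 0.002144 K/W
R_cast iron = L/(kA) = 0.0048/(57.2×26.2) = 3.203×10^-6 K/W
R_outer film = 1/(h_o·A) = 1/(15.3×26.2) = 0.002495 K/W
R_total = 0.004642 K/W;  Q = ΔT/R_total = 27/0.004642 = 5816 W
T_interface = T_inner − Q·ΣR(inner→interface) = 21 − 5820×0.002144

T ≈ 8.53 °C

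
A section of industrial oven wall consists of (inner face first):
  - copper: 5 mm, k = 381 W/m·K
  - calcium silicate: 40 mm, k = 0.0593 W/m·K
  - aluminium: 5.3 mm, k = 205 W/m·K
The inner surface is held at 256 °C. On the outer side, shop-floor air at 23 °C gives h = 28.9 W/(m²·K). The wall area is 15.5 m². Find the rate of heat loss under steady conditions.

Q ≈ 5090 W

Model the wall as resistances in series:
R_copper = L/(kA) = 0.005/(381×15.5) = 8.467×10^-7 K/W
R_calcium silicate = L/(kA) = 0.04/(0.0593×15.5) = 0.04352 K/W
R_aluminium = L/(kA) = 0.0053/(205×15.5) = 1.668×10^-6 K/W
R_outer film = 1/(h_o·A) = 1/(28.9×15.5) = 0.002232 K/W
R_total = 0.04575 K/W
Q = ΔT / R_total = 233 / 0.04575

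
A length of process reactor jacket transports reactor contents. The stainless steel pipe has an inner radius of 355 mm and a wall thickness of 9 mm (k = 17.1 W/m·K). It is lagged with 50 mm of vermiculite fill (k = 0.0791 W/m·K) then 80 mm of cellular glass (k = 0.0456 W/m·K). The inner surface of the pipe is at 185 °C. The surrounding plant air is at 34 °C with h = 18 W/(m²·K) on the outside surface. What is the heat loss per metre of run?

q′ ≈ 169 W/m

Radial resistances (cylindrical: R_cond = ln(r_o/r_i)/(2πkL), R_conv = 1/(h·2πrL)):
R_stainless steel pipe wall = ln(364/355)/(2π×17.1×1) = 2.33×10^-4 K/W
R_vermiculite fill = ln(414/364)/(2π×0.0791×1) = 0.259 K/W
R_cellular glass = ln(494/414)/(2π×0.0456×1) = 0.6166 K/W
R_outer film = 1/(h_o·2πr_oL) = 1/(18×2π×0.494×1) = 0.0179 K/W
R_total = 0.8937 K/W
Q = ΔT/R_total = 151/0.8937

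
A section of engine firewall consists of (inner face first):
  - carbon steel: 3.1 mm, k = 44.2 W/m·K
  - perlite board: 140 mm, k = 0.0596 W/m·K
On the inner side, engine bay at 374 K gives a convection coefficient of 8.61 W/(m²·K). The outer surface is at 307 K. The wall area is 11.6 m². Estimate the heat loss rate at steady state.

Q ≈ 315 W

Treating each layer as a thermal resistance in series:
R_inner film = 1/(h_i·A) = 1/(8.61×11.6) = 0.01001 K/W
R_carbon steel = L/(kA) = 0.0031/(44.2×11.6) = 6.046×10^-6 K/W
R_perlite board = L/(kA) = 0.14/(0.0596×11.6) = 0.2025 K/W
R_total = 0.2125 K/W
Q = ΔT / R_total = 67 / 0.2125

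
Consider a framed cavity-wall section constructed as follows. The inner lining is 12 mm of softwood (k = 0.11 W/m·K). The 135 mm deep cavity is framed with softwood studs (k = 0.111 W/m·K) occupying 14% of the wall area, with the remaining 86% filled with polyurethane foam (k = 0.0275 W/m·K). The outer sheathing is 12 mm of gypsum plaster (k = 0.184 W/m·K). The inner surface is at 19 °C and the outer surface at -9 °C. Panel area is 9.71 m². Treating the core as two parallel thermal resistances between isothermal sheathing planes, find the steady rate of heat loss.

Sheathing layers in series; stud and cavity paths in parallel between them.
R_inner = 0.012/(0.11×9.71) = 0.01123 K/W
R_stud  = 0.135/(0.111×0.14×9.71) = 0.8947 K/W
R_cav   = 0.135/(0.0275×0.86×9.71) = 0.5879 K/W
1/R_core = 1/R_stud + 1/R_cav → R_core = 0.3548 K/W
R_outer = 0.012/(0.184×9.71) = 0.006717 K/W
R_total = 0.3727 K/W
Q = ΔT/R_total = 28/0.3727

Q ≈ 75.1 W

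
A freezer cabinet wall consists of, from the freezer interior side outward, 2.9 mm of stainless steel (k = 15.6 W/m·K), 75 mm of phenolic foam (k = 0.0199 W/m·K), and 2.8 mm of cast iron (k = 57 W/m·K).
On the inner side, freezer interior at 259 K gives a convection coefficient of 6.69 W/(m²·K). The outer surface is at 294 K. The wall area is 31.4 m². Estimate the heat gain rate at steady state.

Series thermal resistances:
R_inner film = 1/(h_i·A) = 1/(6.69×31.4) = 0.00476 K/W
R_stainless steel = L/(kA) = 0.0029/(15.6×31.4) = 5.92×10^-6 K/W
R_phenolic foam = L/(kA) = 0.075/(0.0199×31.4) = 0.12 K/W
R_cast iron = L/(kA) = 0.0028/(57×31.4) = 1.564×10^-6 K/W
R_total = 0.1248 K/W
Q = ΔT / R_total = 35 / 0.1248

Q ≈ 280 W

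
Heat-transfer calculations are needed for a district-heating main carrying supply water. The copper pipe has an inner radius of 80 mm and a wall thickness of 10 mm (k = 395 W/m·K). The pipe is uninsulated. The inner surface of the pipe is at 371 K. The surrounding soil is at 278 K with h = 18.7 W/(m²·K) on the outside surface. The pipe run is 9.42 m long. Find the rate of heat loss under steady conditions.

Treating each annulus and film as a series resistance:
R_copper pipe wall = ln(90/80)/(2π×395×9.42) = 5.038×10^-6 K/W
R_outer film = 1/(h_o·2πr_oL) = 1/(18.7×2π×0.09×9.42) = 0.01004 K/W
R_total = 0.01004 K/W
Q = ΔT/R_total = 93/0.01004

Q ≈ 9260 W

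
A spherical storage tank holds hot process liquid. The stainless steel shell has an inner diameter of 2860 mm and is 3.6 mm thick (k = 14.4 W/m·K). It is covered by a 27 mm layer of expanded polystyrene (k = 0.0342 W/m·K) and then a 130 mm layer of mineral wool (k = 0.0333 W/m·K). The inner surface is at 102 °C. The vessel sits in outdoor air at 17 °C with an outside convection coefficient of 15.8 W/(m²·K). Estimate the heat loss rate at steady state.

Q ≈ 513 W

Radial (spherical) resistances in series:
R_stainless steel shell = (1/1.43 − 1/1.4336)/(4π×14.4) = 9.704×10^-6 K/W
R_expanded polystyrene = (1/1.4336 − 1/1.4606)/(4π×0.0342) = 0.03 K/W
R_mineral wool = (1/1.4606 − 1/1.5906)/(4π×0.0333) = 0.1337 K/W
R_outer film = 1/(h·4πr_o²) = 1/(15.8×4π×1.5906²) = 0.001991 K/W
R_total = 0.1657 K/W
Q = ΔT/R_total = 85/0.1657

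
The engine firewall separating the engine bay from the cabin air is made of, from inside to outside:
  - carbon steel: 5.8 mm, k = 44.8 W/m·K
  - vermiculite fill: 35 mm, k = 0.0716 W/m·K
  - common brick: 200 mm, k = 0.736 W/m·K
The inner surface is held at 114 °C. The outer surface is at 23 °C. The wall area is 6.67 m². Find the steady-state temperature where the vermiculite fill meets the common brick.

T ≈ 55.5 °C

Model the wall as resistances in series:
R_carbon steel = L/(kA) = 0.0058/(44.8×6.67) = 1.941×10^-5 K/W
R_vermiculite fill = L/(kA) = 0.035/(0.0716×6.67) = 0.07329 K/W
R_common brick = L/(kA) = 0.2/(0.736×6.67) = 0.04074 K/W
R_total = 0.114 K/W;  Q = ΔT/R_total = 91/0.114 = 797.9 W
T_interface = T_inner − Q·ΣR(inner→interface) = 114 − 798×0.07331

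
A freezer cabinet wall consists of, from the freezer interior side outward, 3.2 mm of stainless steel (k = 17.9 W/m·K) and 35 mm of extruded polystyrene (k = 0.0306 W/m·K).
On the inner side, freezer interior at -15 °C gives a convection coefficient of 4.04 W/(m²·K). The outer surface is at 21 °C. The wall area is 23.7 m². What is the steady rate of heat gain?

Series thermal resistances:
R_inner film = 1/(h_i·A) = 1/(4.04×23.7) = 0.01044 K/W
R_stainless steel = L/(kA) = 0.0032/(17.9×23.7) = 7.543×10^-6 K/W
R_extruded polystyrene = L/(kA) = 0.035/(0.0306×23.7) = 0.04826 K/W
R_total = 0.05871 K/W
Q = ΔT / R_total = 36 / 0.05871

Q ≈ 613 W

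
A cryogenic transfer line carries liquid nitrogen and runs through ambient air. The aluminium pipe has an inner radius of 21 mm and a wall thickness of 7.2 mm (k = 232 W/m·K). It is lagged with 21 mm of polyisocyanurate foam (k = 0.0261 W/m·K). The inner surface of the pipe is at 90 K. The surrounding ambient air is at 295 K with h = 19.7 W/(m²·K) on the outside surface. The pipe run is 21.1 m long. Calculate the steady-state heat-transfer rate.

Per-layer cylindrical resistances, series-summed:
R_aluminium pipe wall = ln(28.2/21)/(2π×232×21.1) = 9.585×10^-6 K/W
R_polyisocyanurate foam = ln(49.2/28.2)/(2π×0.0261×21.1) = 0.1608 K/W
R_outer film = 1/(h_o·2πr_oL) = 1/(19.7×2π×0.0492×21.1) = 0.007782 K/W
R_total = 0.1686 K/W
Q = ΔT/R_total = 205/0.1686

Q ≈ 1220 W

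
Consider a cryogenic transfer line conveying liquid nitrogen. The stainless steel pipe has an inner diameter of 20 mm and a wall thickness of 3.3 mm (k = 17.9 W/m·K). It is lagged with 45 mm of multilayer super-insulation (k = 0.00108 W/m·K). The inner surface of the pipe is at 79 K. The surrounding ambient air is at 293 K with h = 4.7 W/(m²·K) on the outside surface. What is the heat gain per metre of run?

Treating each annulus and film as a series resistance:
R_stainless steel pipe wall = ln(13.3/10)/(2π×17.9×1) = 0.002536 K/W
R_multilayer super-insulation = ln(58.3/13.3)/(2π×0.00108×1) = 217.8 K/W
R_outer film = 1/(h_o·2πr_oL) = 1/(4.7×2π×0.0583×1) = 0.5808 K/W
R_total = 218.4 K/W
Q = ΔT/R_total = 214/218.4

q′ ≈ 0.98 W/m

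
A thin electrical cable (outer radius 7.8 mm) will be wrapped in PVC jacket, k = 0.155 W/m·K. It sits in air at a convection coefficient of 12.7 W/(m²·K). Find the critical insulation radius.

For a cylinder r_cr = k/h = 0.155/12.7
r_cr = 12.2 mm; since the bare radius (7.8 mm) is below r_cr, adding a thin layer of insulation will *increase* heat loss.

r_cr ≈ 12.2 mm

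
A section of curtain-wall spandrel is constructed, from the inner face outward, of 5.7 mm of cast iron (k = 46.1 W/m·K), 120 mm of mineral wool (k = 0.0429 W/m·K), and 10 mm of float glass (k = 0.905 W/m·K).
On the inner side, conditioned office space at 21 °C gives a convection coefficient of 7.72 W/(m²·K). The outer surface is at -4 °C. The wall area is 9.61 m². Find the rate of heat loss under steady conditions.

Q ≈ 81.8 W

Using the resistance-network approach (series):
R_inner film = 1/(h_i·A) = 1/(7.72×9.61) = 0.01348 K/W
R_cast iron = L/(kA) = 0.0057/(46.1×9.61) = 1.287×10^-5 K/W
R_mineral wool = L/(kA) = 0.12/(0.0429×9.61) = 0.2911 K/W
R_float glass = L/(kA) = 0.01/(0.905×9.61) = 0.00115 K/W
R_total = 0.3057 K/W
Q = ΔT / R_total = 25 / 0.3057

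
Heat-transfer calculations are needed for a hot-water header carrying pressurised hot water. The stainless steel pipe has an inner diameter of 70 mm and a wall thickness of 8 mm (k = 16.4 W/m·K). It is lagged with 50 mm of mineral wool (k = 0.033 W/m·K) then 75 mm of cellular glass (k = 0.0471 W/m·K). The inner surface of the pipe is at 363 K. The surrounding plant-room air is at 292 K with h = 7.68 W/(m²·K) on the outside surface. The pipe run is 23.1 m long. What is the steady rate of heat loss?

Q ≈ 281 W

Cylindrical conduction, so R = ln(r₂/r₁)/(2πkL) per layer, in series:
R_stainless steel pipe wall = ln(43/35)/(2π×16.4×23.1) = 8.648×10^-5 K/W
R_mineral wool = ln(93/43)/(2π×0.033×23.1) = 0.1611 K/W
R_cellular glass = ln(168/93)/(2π×0.0471×23.1) = 0.08651 K/W
R_outer film = 1/(h_o·2πr_oL) = 1/(7.68×2π×0.168×23.1) = 0.00534 K/W
R_total = 0.253 K/W
Q = ΔT/R_total = 71/0.253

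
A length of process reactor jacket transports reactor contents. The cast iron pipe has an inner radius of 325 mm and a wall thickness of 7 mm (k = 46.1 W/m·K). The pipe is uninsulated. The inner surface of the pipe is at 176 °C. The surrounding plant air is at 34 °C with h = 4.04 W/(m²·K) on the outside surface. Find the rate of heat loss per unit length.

Treating each annulus and film as a series resistance:
R_cast iron pipe wall = ln(332/325)/(2π×46.1×1) = 7.357×10^-5 K/W
R_outer film = 1/(h_o·2πr_oL) = 1/(4.04×2π×0.332×1) = 0.1187 K/W
R_total = 0.1187 K/W
Q = ΔT/R_total = 142/0.1187

q′ ≈ 1200 W/m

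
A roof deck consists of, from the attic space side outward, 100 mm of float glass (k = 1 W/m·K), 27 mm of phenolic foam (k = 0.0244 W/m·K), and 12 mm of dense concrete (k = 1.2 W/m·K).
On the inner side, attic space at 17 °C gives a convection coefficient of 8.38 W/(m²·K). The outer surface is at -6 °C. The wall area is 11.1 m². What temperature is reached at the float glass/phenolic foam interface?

T ≈ 13.2 °C

Model the wall as resistances in series:
R_inner film = 1/(h_i·A) = 1/(8.38×11.1) = 0.01075 K/W
R_float glass = L/(kA) = 0.1/(1×11.1) = 0.009009 K/W
R_phenolic foam = L/(kA) = 0.027/(0.0244×11.1) = 0.09969 K/W
R_dense concrete = L/(kA) = 0.012/(1.2×11.1) = 9.009×10^-4 K/W
R_total = 0.1204 K/W;  Q = ΔT/R_total = 23/0.1204 = 191.1 W
T_interface = T_inner − Q·ΣR(inner→interface) = 17 − 191×0.01976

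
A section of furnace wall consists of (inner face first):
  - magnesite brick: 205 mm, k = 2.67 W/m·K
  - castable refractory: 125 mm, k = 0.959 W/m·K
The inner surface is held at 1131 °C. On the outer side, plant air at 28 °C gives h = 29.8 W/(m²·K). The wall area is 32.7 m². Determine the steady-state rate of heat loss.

Thermal resistances in series:
R_magnesite brick = L/(kA) = 0.205/(2.67×32.7) = 0.002348 K/W
R_castable refractory = L/(kA) = 0.125/(0.959×32.7) = 0.003986 K/W
R_outer film = 1/(h_o·A) = 1/(29.8×32.7) = 0.001026 K/W
R_total = 0.00736 K/W
Q = ΔT / R_total = 1103 / 0.00736

Q ≈ 150000 W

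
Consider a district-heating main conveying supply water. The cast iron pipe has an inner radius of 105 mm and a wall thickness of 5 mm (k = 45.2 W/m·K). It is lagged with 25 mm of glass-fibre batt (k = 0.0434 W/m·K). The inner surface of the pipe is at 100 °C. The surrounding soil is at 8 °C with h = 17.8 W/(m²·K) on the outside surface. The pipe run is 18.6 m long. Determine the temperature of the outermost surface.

Per-layer cylindrical resistances, series-summed:
R_cast iron pipe wall = ln(110/105)/(2π×45.2×18.6) = 8.807×10^-6 K/W
R_glass-fibre batt = ln(135/110)/(2π×0.0434×18.6) = 0.04038 K/W
R_outer film = 1/(h_o·2πr_oL) = 1/(17.8×2π×0.135×18.6) = 0.003561 K/W
R_total = 0.04395 K/W
Q = ΔT/R_total = 92/0.04395
Q = 2090 W
T_interface = T_inner − Q·ΣR(inner→interface) = 100 − 2090×0.04039

T ≈ 15.5 °C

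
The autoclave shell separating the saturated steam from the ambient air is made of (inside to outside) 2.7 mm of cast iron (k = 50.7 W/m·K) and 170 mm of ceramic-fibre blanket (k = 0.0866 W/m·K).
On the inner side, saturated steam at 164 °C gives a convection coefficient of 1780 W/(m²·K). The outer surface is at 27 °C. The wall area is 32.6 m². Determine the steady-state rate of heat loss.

Q ≈ 2270 W

Model the wall as resistances in series:
R_inner film = 1/(h_i·A) = 1/(1780×32.6) = 1.723×10^-5 K/W
R_cast iron = L/(kA) = 0.0027/(50.7×32.6) = 1.634×10^-6 K/W
R_ceramic-fibre blanket = L/(kA) = 0.17/(0.0866×32.6) = 0.06022 K/W
R_total = 0.06024 K/W
Q = ΔT / R_total = 137 / 0.06024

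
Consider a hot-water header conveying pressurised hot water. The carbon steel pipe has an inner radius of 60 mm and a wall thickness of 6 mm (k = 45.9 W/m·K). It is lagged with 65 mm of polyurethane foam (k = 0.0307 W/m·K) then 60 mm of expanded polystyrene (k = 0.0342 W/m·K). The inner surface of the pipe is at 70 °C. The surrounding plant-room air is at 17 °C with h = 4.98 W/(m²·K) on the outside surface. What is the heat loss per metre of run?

Cylindrical conduction, so R = ln(r₂/r₁)/(2πkL) per layer, in series:
R_carbon steel pipe wall = ln(66/60)/(2π×45.9×1) = 3.305×10^-4 K/W
R_polyurethane foam = ln(131/66)/(2π×0.0307×1) = 3.554 K/W
R_expanded polystyrene = ln(191/131)/(2π×0.0342×1) = 1.755 K/W
R_outer film = 1/(h_o·2πr_oL) = 1/(4.98×2π×0.191×1) = 0.1673 K/W
R_total = 5.476 K/W
Q = ΔT/R_total = 53/5.476

q′ ≈ 9.68 W/m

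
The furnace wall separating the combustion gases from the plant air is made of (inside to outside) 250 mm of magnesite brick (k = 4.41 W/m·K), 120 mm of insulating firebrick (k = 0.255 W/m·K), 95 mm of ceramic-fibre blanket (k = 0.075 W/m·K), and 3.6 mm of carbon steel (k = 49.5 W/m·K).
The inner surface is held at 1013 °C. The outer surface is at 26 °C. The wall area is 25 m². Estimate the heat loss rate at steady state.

Treating each layer as a thermal resistance in series:
R_magnesite brick = L/(kA) = 0.25/(4.41×25) = 0.002268 K/W
R_insulating firebrick = L/(kA) = 0.12/(0.255×25) = 0.01882 K/W
R_ceramic-fibre blanket = L/(kA) = 0.095/(0.075×25) = 0.05067 K/W
R_carbon steel = L/(kA) = 0.0036/(49.5×25) = 2.909×10^-6 K/W
R_total = 0.07176 K/W
Q = ΔT / R_total = 987 / 0.07176

Q ≈ 13800 W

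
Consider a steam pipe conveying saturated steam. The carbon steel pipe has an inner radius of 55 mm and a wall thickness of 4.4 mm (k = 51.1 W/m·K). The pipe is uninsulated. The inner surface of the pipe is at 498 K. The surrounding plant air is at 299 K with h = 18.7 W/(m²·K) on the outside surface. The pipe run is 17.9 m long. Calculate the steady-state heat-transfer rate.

For a radial system each layer contributes R = ln(r_out/r_in)/(2πkL); films add R = 1/(hA).
R_carbon steel pipe wall = ln(59.4/55)/(2π×51.1×17.9) = 1.339×10^-5 K/W
R_outer film = 1/(h_o·2πr_oL) = 1/(18.7×2π×0.0594×17.9) = 0.008005 K/W
R_total = 0.008018 K/W
Q = ΔT/R_total = 199/0.008018

Q ≈ 24800 W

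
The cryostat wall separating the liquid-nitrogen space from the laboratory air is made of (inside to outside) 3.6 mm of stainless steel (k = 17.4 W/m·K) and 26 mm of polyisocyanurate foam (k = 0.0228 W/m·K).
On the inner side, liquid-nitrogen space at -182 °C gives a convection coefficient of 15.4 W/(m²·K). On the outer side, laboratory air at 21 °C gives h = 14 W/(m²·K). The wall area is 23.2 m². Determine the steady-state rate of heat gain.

Thermal resistances in series:
R_inner film = 1/(h_i·A) = 1/(15.4×23.2) = 0.002799 K/W
R_stainless steel = L/(kA) = 0.0036/(17.4×23.2) = 8.918×10^-6 K/W
R_polyisocyanurate foam = L/(kA) = 0.026/(0.0228×23.2) = 0.04915 K/W
R_outer film = 1/(h_o·A) = 1/(14×23.2) = 0.003079 K/W
R_total = 0.05504 K/W
Q = ΔT / R_total = 203 / 0.05504

Q ≈ 3690 W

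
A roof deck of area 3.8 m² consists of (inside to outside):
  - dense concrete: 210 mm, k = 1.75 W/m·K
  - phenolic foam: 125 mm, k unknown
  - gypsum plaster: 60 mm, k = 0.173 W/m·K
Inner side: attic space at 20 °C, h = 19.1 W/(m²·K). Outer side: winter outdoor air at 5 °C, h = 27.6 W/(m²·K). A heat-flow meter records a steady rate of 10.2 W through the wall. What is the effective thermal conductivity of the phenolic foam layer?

k ≈ 0.0248 W/(m·K)

Using the resistance-network approach (series):
R_inner film = 1/(h_i·A) = 1/(19.1×3.8) = 0.01378 K/W
R_dense concrete = L/(kA) = 0.21/(1.75×3.8) = 0.03158 K/W
R_gypsum plaster = L/(kA) = 0.06/(0.173×3.8) = 0.09127 K/W
R_outer film = 1/(h_o·A) = 1/(27.6×3.8) = 0.009535 K/W
Sum of known resistances R_other = 0.1462 K/W
Total R = ΔT/Q = 15/10.2 = 1.471 K/W
R_phenolic foam = R_total − R_other = 1.324 K/W
k = L/(R·A) = 0.125/(1.324×3.8)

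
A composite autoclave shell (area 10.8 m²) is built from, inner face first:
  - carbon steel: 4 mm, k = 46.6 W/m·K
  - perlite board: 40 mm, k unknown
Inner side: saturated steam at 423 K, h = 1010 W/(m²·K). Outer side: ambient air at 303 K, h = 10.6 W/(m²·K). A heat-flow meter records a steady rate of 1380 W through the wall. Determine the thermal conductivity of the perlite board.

Series thermal resistances:
R_inner film = 1/(h_i·A) = 1/(1010×10.8) = 9.168×10^-5 K/W
R_carbon steel = L/(kA) = 0.004/(46.6×10.8) = 7.948×10^-6 K/W
R_outer film = 1/(h_o·A) = 1/(10.6×10.8) = 0.008735 K/W
Sum of known resistances R_other = 0.008835 K/W
Total R = ΔT/Q = 120/1380 = 0.08696 K/W
R_perlite board = R_total − R_other = 0.07812 K/W
k = L/(R·A) = 0.04/(0.07812×10.8)

k ≈ 0.0474 W/(m·K)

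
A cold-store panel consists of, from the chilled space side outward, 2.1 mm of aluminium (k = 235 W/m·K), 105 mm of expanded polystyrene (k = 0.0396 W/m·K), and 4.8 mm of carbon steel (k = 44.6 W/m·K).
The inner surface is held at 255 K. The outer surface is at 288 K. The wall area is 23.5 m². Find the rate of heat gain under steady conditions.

Q ≈ 292 W

Model the wall as resistances in series:
R_aluminium = L/(kA) = 0.0021/(235×23.5) = 3.803×10^-7 K/W
R_expanded polystyrene = L/(kA) = 0.105/(0.0396×23.5) = 0.1128 K/W
R_carbon steel = L/(kA) = 0.0048/(44.6×23.5) = 4.58×10^-6 K/W
R_total = 0.1128 K/W
Q = ΔT / R_total = 33 / 0.1128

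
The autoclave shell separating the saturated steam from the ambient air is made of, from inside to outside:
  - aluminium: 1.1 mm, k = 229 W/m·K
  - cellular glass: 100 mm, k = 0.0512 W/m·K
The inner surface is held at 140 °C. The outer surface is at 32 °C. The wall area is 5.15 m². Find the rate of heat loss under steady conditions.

Series thermal resistances:
R_aluminium = L/(kA) = 0.0011/(229×5.15) = 9.327×10^-7 K/W
R_cellular glass = L/(kA) = 0.1/(0.0512×5.15) = 0.3792 K/W
R_total = 0.3792 K/W
Q = ΔT / R_total = 108 / 0.3792

Q ≈ 285 W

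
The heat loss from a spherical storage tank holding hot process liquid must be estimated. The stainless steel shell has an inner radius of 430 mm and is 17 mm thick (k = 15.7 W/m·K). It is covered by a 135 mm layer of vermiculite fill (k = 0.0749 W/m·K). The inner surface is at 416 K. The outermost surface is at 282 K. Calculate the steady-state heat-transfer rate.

Q ≈ 243 W

Each spherical layer contributes R = (1/r_i − 1/r_o)/(4πk):
R_stainless steel shell = (1/0.43 − 1/0.447)/(4π×15.7) = 4.483×10^-4 K/W
R_vermiculite fill = (1/0.447 − 1/0.582)/(4π×0.0749) = 0.5513 K/W
R_total = 0.5518 K/W
Q = ΔT/R_total = 134/0.5518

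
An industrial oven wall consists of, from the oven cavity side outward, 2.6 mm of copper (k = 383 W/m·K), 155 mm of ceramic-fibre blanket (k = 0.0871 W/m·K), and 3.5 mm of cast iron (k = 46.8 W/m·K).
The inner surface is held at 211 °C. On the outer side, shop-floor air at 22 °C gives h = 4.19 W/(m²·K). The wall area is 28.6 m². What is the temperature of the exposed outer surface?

Model the wall as resistances in series:
R_copper = L/(kA) = 0.0026/(383×28.6) = 2.374×10^-7 K/W
R_ceramic-fibre blanket = L/(kA) = 0.155/(0.0871×28.6) = 0.06222 K/W
R_cast iron = L/(kA) = 0.0035/(46.8×28.6) = 2.615×10^-6 K/W
R_outer film = 1/(h_o·A) = 1/(4.19×28.6) = 0.008345 K/W
R_total = 0.07057 K/W;  Q = ΔT/R_total = 189/0.07057 = 2678 W
T_interface = T_inner − Q·ΣR(inner→interface) = 211 − 2680×0.06223

T ≈ 44.3 °C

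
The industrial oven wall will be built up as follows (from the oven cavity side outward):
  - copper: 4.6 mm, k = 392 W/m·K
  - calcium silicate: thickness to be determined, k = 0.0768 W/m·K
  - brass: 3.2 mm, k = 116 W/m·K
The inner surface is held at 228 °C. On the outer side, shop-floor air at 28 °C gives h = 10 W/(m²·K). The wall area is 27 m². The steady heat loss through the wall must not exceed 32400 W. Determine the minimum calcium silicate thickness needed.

Model the wall as resistances in series:
R_copper = L/(kA) = 0.0046/(392×27) = 4.346×10^-7 K/W
R_brass = L/(kA) = 0.0032/(116×27) = 1.022×10^-6 K/W
R_outer film = 1/(h_o·A) = 1/(10×27) = 0.003704 K/W
Sum of the known resistances R_other = 0.003705 K/W
Required total resistance R_tot = ΔT/Q_allow = 200/32400 = 0.006173 K/W
R_calcium silicate = R_tot − R_other = 0.002468 K/W
L = R·k·A = 0.002468×0.0768×27

L ≈ 5.12 mm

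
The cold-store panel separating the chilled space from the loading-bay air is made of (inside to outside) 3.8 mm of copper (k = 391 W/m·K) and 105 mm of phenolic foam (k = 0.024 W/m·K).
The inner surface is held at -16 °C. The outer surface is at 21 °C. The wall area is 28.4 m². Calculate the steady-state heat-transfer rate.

Thermal resistances in series:
R_copper = L/(kA) = 0.0038/(391×28.4) = 3.422×10^-7 K/W
R_phenolic foam = L/(kA) = 0.105/(0.024×28.4) = 0.154 K/W
R_total = 0.154 K/W
Q = ΔT / R_total = 37 / 0.154

Q ≈ 240 W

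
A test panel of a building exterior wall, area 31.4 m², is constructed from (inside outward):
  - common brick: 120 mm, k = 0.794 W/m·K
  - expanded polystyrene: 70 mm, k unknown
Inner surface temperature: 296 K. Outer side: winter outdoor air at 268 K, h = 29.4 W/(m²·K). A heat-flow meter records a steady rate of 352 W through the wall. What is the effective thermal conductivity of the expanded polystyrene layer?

Treating each layer as a thermal resistance in series:
R_common brick = L/(kA) = 0.12/(0.794×31.4) = 0.004813 K/W
R_outer film = 1/(h_o·A) = 1/(29.4×31.4) = 0.001083 K/W
Sum of known resistances R_other = 0.005896 K/W
Total R = ΔT/Q = 28/352 = 0.07955 K/W
R_expanded polystyrene = R_total − R_other = 0.07365 K/W
k = L/(R·A) = 0.07/(0.07365×31.4)

k ≈ 0.0303 W/(m·K)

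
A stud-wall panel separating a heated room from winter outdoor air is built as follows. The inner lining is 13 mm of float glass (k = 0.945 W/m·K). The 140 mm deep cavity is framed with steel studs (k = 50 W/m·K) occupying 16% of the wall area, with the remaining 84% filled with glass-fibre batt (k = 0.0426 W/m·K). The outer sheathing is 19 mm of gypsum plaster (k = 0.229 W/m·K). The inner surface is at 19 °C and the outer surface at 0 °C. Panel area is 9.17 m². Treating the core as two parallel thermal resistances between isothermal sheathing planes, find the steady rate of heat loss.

Q ≈ 1530 W

Sheathing layers in series; stud and cavity paths in parallel between them.
R_inner = 0.013/(0.945×9.17) = 0.0015 K/W
R_stud  = 0.14/(50×0.16×9.17) = 0.001908 K/W
R_cav   = 0.14/(0.0426×0.84×9.17) = 0.4266 K/W
1/R_core = 1/R_stud + 1/R_cav → R_core = 0.0019 K/W
R_outer = 0.019/(0.229×9.17) = 0.009048 K/W
R_total = 0.01245 K/W
Q = ΔT/R_total = 19/0.01245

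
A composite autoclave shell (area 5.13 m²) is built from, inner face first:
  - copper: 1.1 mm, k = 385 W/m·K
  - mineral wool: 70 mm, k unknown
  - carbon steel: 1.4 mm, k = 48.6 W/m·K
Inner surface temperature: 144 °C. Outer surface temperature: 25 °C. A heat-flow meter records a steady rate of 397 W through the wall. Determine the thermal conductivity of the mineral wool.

Series thermal resistances:
R_copper = L/(kA) = 0.0011/(385×5.13) = 5.569×10^-7 K/W
R_carbon steel = L/(kA) = 0.0014/(48.6×5.13) = 5.615×10^-6 K/W
Sum of known resistances R_other = 6.172×10^-6 K/W
Total R = ΔT/Q = 119/397 = 0.2997 K/W
R_mineral wool = R_total − R_other = 0.2997 K/W
k = L/(R·A) = 0.07/(0.2997×5.13)

k ≈ 0.0455 W/(m·K)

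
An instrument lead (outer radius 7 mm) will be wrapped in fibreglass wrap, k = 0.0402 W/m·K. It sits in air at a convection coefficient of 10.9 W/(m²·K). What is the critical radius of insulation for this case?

r_cr ≈ 3.69 mm

For a cylinder r_cr = k/h = 0.0402/10.9
r_cr = 3.69 mm; since the bare radius (7 mm) is above r_cr, any added insulation will reduce heat loss.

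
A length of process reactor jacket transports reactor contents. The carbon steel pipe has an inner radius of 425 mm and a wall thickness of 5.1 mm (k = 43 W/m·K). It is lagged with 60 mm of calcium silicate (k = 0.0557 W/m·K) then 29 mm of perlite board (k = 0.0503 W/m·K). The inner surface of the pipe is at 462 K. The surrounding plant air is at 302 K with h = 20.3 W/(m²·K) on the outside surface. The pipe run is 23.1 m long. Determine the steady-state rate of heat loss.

Cylindrical conduction, so R = ln(r₂/r₁)/(2πkL) per layer, in series:
R_carbon steel pipe wall = ln(430.1/425)/(2π×43×23.1) = 1.911×10^-6 K/W
R_calcium silicate = ln(490.1/430.1)/(2π×0.0557×23.1) = 0.01615 K/W
R_perlite board = ln(519.1/490.1)/(2π×0.0503×23.1) = 0.007874 K/W
R_outer film = 1/(h_o·2πr_oL) = 1/(20.3×2π×0.5191×23.1) = 6.538×10^-4 K/W
R_total = 0.02468 K/W
Q = ΔT/R_total = 160/0.02468

Q ≈ 6480 W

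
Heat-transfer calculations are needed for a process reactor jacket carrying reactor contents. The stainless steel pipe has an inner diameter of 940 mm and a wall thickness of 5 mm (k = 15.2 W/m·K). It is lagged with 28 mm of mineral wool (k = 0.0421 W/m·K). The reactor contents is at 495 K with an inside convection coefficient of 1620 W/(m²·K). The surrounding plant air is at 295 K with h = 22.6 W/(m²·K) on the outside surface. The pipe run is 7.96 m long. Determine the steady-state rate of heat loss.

Radial resistances (cylindrical: R_cond = ln(r_o/r_i)/(2πkL), R_conv = 1/(h·2πrL)):
R_inner film = 1/(h_i·2πr₁L) = 1/(1620×2π×0.47×7.96) = 2.626×10^-5 K/W
R_stainless steel pipe wall = ln(475/470)/(2π×15.2×7.96) = 1.392×10^-5 K/W
R_mineral wool = ln(503/475)/(2π×0.0421×7.96) = 0.0272 K/W
R_outer film = 1/(h_o·2πr_oL) = 1/(22.6×2π×0.503×7.96) = 0.001759 K/W
R_total = 0.029 K/W
Q = ΔT/R_total = 200/0.029

Q ≈ 6900 W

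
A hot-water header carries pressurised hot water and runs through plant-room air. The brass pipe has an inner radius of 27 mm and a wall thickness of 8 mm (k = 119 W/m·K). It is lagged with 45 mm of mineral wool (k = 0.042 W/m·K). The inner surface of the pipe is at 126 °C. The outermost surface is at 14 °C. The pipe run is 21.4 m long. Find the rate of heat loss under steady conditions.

For a radial system each layer contributes R = ln(r_out/r_in)/(2πkL); films add R = 1/(hA).
R_brass pipe wall = ln(35/27)/(2π×119×21.4) = 1.622×10^-5 K/W
R_mineral wool = ln(80/35)/(2π×0.042×21.4) = 0.1464 K/W
R_total = 0.1464 K/W
Q = ΔT/R_total = 112/0.1464

Q ≈ 765 W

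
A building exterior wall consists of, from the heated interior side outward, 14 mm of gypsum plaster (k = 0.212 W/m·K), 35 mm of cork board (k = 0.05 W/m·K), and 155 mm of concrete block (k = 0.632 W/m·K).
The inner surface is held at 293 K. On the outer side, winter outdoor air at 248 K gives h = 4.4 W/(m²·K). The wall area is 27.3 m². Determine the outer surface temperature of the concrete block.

T ≈ 256 K

Series thermal resistances:
R_gypsum plaster = L/(kA) = 0.014/(0.212×27.3) = 0.002419 K/W
R_cork board = L/(kA) = 0.035/(0.05×27.3) = 0.02564 K/W
R_concrete block = L/(kA) = 0.155/(0.632×27.3) = 0.008984 K/W
R_outer film = 1/(h_o·A) = 1/(4.4×27.3) = 0.008325 K/W
R_total = 0.04537 K/W;  Q = ΔT/R_total = 45/0.04537 = 991.9 W
T_interface = T_inner − Q·ΣR(inner→interface) = 293 − 992×0.03704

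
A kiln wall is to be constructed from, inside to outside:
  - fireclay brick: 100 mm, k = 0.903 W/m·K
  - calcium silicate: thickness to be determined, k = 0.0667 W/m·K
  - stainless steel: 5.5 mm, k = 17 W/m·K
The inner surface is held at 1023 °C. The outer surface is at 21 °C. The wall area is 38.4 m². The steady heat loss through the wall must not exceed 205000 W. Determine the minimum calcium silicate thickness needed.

L ≈ 5.11 mm

Using the resistance-network approach (series):
R_fireclay brick = L/(kA) = 0.1/(0.903×38.4) = 0.002884 K/W
R_stainless steel = L/(kA) = 0.0055/(17×38.4) = 8.425×10^-6 K/W
Sum of the known resistances R_other = 0.002892 K/W
Required total resistance R_tot = ΔT/Q_allow = 1002/205000 = 0.004888 K/W
R_calcium silicate = R_tot − R_other = 0.001995 K/W
L = R·k·A = 0.001995×0.0667×38.4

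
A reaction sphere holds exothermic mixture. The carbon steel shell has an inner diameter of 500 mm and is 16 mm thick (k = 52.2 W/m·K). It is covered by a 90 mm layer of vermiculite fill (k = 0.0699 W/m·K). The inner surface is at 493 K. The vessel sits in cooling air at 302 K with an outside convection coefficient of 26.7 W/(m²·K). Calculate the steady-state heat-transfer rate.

Q ≈ 173 W

Radial (spherical) resistances in series:
R_carbon steel shell = (1/0.25 − 1/0.266)/(4π×52.2) = 3.668×10^-4 K/W
R_vermiculite fill = (1/0.266 − 1/0.356)/(4π×0.0699) = 1.082 K/W
R_outer film = 1/(h·4πr_o²) = 1/(26.7×4π×0.356²) = 0.02352 K/W
R_total = 1.106 K/W
Q = ΔT/R_total = 191/1.106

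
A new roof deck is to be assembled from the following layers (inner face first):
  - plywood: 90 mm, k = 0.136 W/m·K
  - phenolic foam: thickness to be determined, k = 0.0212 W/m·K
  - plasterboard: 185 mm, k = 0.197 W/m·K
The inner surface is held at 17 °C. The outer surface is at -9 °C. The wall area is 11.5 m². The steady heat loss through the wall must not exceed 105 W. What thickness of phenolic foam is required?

Treating each layer as a thermal resistance in series:
R_plywood = L/(kA) = 0.09/(0.136×11.5) = 0.05754 K/W
R_plasterboard = L/(kA) = 0.185/(0.197×11.5) = 0.08166 K/W
Sum of the known resistances R_other = 0.1392 K/W
Required total resistance R_tot = ΔT/Q_allow = 26/105 = 0.2476 K/W
R_phenolic foam = R_tot − R_other = 0.1084 K/W
L = R·k·A = 0.1084×0.0212×11.5

L ≈ 26.4 mm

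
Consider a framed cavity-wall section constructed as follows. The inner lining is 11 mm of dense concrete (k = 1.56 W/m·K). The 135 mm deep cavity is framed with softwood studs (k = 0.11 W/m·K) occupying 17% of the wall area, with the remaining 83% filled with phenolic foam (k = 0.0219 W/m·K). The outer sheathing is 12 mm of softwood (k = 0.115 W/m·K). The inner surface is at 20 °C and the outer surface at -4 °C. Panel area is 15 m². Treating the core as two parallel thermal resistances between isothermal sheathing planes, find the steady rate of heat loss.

Q ≈ 95.4 W

Sheathing layers in series; stud and cavity paths in parallel between them.
R_inner = 0.011/(1.56×15) = 4.701×10^-4 K/W
R_stud  = 0.135/(0.11×0.17×15) = 0.4813 K/W
R_cav   = 0.135/(0.0219×0.83×15) = 0.4951 K/W
1/R_core = 1/R_stud + 1/R_cav → R_core = 0.2441 K/W
R_outer = 0.012/(0.115×15) = 0.006957 K/W
R_total = 0.2515 K/W
Q = ΔT/R_total = 24/0.2515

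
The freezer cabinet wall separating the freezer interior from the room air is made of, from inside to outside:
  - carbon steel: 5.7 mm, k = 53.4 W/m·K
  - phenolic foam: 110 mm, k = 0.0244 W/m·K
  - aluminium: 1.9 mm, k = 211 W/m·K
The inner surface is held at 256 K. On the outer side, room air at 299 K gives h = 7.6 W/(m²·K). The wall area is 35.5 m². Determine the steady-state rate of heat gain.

Q ≈ 329 W

Series thermal resistances:
R_carbon steel = L/(kA) = 0.0057/(53.4×35.5) = 3.007×10^-6 K/W
R_phenolic foam = L/(kA) = 0.11/(0.0244×35.5) = 0.127 K/W
R_aluminium = L/(kA) = 0.0019/(211×35.5) = 2.537×10^-7 K/W
R_outer film = 1/(h_o·A) = 1/(7.6×35.5) = 0.003706 K/W
R_total = 0.1307 K/W
Q = ΔT / R_total = 43 / 0.1307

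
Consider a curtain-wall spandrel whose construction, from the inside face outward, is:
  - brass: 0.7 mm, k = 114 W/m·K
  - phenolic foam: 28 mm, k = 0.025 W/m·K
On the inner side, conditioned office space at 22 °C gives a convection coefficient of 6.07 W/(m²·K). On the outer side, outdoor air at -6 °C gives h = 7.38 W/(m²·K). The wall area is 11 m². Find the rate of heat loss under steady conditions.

Using the resistance-network approach (series):
R_inner film = 1/(h_i·A) = 1/(6.07×11) = 0.01498 K/W
R_brass = L/(kA) = 0.0007/(114×11) = 5.582×10^-7 K/W
R_phenolic foam = L/(kA) = 0.028/(0.025×11) = 0.1018 K/W
R_outer film = 1/(h_o·A) = 1/(7.38×11) = 0.01232 K/W
R_total = 0.1291 K/W
Q = ΔT / R_total = 28 / 0.1291

Q ≈ 217 W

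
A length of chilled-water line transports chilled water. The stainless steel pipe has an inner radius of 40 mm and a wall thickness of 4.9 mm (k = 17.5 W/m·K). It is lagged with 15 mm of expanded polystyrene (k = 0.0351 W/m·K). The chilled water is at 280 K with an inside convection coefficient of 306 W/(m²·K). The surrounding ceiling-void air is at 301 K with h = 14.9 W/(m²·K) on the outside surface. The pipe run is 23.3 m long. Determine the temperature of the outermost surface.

Per-layer cylindrical resistances, series-summed:
R_inner film = 1/(h_i·2πr₁L) = 1/(306×2π×0.04×23.3) = 5.581×10^-4 K/W
R_stainless steel pipe wall = ln(44.9/40)/(2π×17.5×23.3) = 4.511×10^-5 K/W
R_expanded polystyrene = ln(59.9/44.9)/(2π×0.0351×23.3) = 0.05609 K/W
R_outer film = 1/(h_o·2πr_oL) = 1/(14.9×2π×0.0599×23.3) = 0.007653 K/W
R_total = 0.06435 K/W
Q = ΔT/R_total = 21/0.06435
Q = 326 W
T_interface = T_inner + Q·ΣR(inner→interface) = 280 + 326×0.0567

T ≈ 299 K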